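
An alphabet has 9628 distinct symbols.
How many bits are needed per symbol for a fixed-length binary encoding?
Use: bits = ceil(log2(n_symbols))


log2(9628) = 13.233
Bracket: 2^13 = 8192 < 9628 <= 2^14 = 16384
So ceil(log2(9628)) = 14

bits = ceil(log2(9628)) = ceil(13.233) = 14 bits


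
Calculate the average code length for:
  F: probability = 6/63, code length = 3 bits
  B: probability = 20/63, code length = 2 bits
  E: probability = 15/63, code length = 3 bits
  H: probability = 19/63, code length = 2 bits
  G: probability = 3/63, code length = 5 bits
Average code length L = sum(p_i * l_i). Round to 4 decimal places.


Weighted contributions p_i * l_i:
  F: (6/63) * 3 = 18/63
  B: (20/63) * 2 = 40/63
  E: (15/63) * 3 = 45/63
  H: (19/63) * 2 = 38/63
  G: (3/63) * 5 = 15/63
Sum = (18 + 40 + 45 + 38 + 15)/63 = 156/63

L = 156/63 = 2.4762 bits/symbol


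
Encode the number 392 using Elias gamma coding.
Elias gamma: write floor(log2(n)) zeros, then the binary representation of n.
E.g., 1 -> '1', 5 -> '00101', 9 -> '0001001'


num_bits = floor(log2(392)) + 1 = 9
leading_zeros = num_bits - 1 = 8
binary(392) = 110001000

Elias gamma(392) = '00000000' + '110001000' = 00000000110001000 (17 bits)


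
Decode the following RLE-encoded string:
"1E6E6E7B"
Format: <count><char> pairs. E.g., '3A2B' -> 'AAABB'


Expanding each <count><char> pair:
  1E -> 'E'
  6E -> 'EEEEEE'
  6E -> 'EEEEEE'
  7B -> 'BBBBBBB'

Decoded = EEEEEEEEEEEEEBBBBBBB


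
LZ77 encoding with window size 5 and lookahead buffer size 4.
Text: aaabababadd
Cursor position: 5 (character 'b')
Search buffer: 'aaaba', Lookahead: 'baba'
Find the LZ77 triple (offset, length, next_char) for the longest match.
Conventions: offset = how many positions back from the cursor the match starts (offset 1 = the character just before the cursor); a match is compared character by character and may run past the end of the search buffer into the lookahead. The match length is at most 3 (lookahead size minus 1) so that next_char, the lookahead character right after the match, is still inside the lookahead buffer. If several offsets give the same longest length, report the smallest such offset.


Try each offset into the search buffer:
  offset=1 (pos 4, char 'a'): match length 0
  offset=2 (pos 3, char 'b'): match length 3
  offset=3 (pos 2, char 'a'): match length 0
  offset=4 (pos 1, char 'a'): match length 0
  offset=5 (pos 0, char 'a'): match length 0
Longest match has length 3 at offset 2.
next_char = character at position 5 + 3 = 8 -> 'a'

Best match: offset=2, length=3 (matching 'bab' starting at position 3)
LZ77 triple: (2, 3, 'a')


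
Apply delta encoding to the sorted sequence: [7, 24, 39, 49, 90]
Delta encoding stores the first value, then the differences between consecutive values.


First value: 7
Deltas:
  24 - 7 = 17
  39 - 24 = 15
  49 - 39 = 10
  90 - 49 = 41


Delta encoded: [7, 17, 15, 10, 41]


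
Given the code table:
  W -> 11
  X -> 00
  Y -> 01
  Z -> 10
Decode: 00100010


Decoding:
00 -> X
10 -> Z
00 -> X
10 -> Z


Result: XZXZ


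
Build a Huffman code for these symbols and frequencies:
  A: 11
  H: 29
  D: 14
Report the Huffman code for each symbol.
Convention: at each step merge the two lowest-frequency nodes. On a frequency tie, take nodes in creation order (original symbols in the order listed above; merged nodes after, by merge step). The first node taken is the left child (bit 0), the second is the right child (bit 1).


Huffman tree construction:
Step 1: Merge A(11) + D(14) = 25
Step 2: Merge (A+D)(25) + H(29) = 54
Read each symbol's code off the tree from the root (left child = 0, right child = 1).

Codes:
  A: 00 (length 2)
  H: 1 (length 1)
  D: 01 (length 2)
Average code length: 79/54 = 1.4630 bits/symbol


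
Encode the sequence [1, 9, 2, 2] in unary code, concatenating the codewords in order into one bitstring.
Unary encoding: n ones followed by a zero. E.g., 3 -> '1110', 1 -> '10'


Encode each number as n ones followed by a terminating 0:
  1 -> 10 (2 bits)
  9 -> 1111111110 (10 bits)
  2 -> 110 (3 bits)
  2 -> 110 (3 bits)
Total length = 2 + 10 + 3 + 3 = 18 bits.

Unary([1, 9, 2, 2]) = 101111111110110110 (18 bits)


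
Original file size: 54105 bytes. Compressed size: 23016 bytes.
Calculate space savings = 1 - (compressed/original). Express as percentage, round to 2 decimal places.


ratio = compressed/original = 23016/54105 = 0.425395
savings = 1 - ratio = 1 - 0.425395 = 0.574605
as a percentage: 0.574605 * 100 = 57.46%

Space savings = 1 - 23016/54105 = 57.46%


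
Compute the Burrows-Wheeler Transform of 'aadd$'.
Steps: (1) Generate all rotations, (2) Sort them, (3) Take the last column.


Rotations (sorted):
  0: $aadd -> last char: d
  1: aadd$ -> last char: $
  2: add$a -> last char: a
  3: d$aad -> last char: d
  4: dd$aa -> last char: a


BWT = d$ada


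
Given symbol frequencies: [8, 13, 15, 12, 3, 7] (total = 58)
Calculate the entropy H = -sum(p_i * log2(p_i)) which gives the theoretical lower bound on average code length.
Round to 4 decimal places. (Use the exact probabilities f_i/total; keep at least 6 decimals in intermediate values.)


Per-symbol terms -p_i * log2(p_i) with p_i = f_i/58:
  p = 8/58 = 0.137931: log2(p) = -2.857981, -p*log2(p) = 0.394204
  p = 13/58 = 0.224138: log2(p) = -2.157541, -p*log2(p) = 0.483587
  p = 15/58 = 0.258621: log2(p) = -1.951090, -p*log2(p) = 0.504592
  p = 12/58 = 0.206897: log2(p) = -2.273018, -p*log2(p) = 0.470280
  p = 3/58 = 0.051724: log2(p) = -4.273018, -p*log2(p) = 0.221018
  p = 7/58 = 0.120690: log2(p) = -3.050626, -p*log2(p) = 0.368179
H = 0.394204 + 0.483587 + 0.504592 + 0.470280 + 0.221018 + 0.368179 = 2.441860

H = 2.4419 bits/symbol


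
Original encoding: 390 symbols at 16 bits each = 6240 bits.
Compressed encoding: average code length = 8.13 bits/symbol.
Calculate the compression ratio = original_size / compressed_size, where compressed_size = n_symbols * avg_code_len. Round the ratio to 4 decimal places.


original_size = n_symbols * orig_bits = 390 * 16 = 6240 bits
compressed_size = n_symbols * avg_code_len = 390 * 8.13 = 3170.7 bits
ratio = original_size / compressed_size = 6240 / 3170.7 = 1.968

Compression ratio = 1.968


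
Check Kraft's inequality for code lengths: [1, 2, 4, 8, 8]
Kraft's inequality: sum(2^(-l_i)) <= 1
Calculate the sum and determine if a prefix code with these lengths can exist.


Sum = 2^(-1) + 2^(-2) + 2^(-4) + 2^(-8) + 2^(-8)
    = 0.5 + 0.25 + 0.0625 + 0.00390625 + 0.00390625
    = 210/256 = 0.8203125
Since 0.8203125 <= 1, Kraft's inequality IS satisfied.
A prefix code with these lengths CAN exist.

Kraft sum = 0.8203125. Satisfied.


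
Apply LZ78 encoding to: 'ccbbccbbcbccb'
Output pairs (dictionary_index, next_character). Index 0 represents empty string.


LZ78 encoding steps:
Dictionary: {0: ''}
Step 1: w='' (idx 0), next='c' -> output (0, 'c'), add 'c' as idx 1
Step 2: w='c' (idx 1), next='b' -> output (1, 'b'), add 'cb' as idx 2
Step 3: w='' (idx 0), next='b' -> output (0, 'b'), add 'b' as idx 3
Step 4: w='c' (idx 1), next='c' -> output (1, 'c'), add 'cc' as idx 4
Step 5: w='b' (idx 3), next='b' -> output (3, 'b'), add 'bb' as idx 5
Step 6: w='cb' (idx 2), next='c' -> output (2, 'c'), add 'cbc' as idx 6
Step 7: w='cb' (idx 2), end of input -> output (2, '')


Encoded: [(0, 'c'), (1, 'b'), (0, 'b'), (1, 'c'), (3, 'b'), (2, 'c'), (2, '')]


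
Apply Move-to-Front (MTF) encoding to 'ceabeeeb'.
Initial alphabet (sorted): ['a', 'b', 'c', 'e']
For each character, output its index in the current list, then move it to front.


MTF encoding:
'c': index 2 in ['a', 'b', 'c', 'e'] -> ['c', 'a', 'b', 'e']
'e': index 3 in ['c', 'a', 'b', 'e'] -> ['e', 'c', 'a', 'b']
'a': index 2 in ['e', 'c', 'a', 'b'] -> ['a', 'e', 'c', 'b']
'b': index 3 in ['a', 'e', 'c', 'b'] -> ['b', 'a', 'e', 'c']
'e': index 2 in ['b', 'a', 'e', 'c'] -> ['e', 'b', 'a', 'c']
'e': index 0 in ['e', 'b', 'a', 'c'] -> ['e', 'b', 'a', 'c']
'e': index 0 in ['e', 'b', 'a', 'c'] -> ['e', 'b', 'a', 'c']
'b': index 1 in ['e', 'b', 'a', 'c'] -> ['b', 'e', 'a', 'c']


Output: [2, 3, 2, 3, 2, 0, 0, 1]


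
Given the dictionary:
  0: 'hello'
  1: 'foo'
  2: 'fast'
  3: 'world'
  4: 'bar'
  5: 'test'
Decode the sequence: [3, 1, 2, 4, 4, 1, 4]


Look up each index in the dictionary:
  3 -> 'world'
  1 -> 'foo'
  2 -> 'fast'
  4 -> 'bar'
  4 -> 'bar'
  1 -> 'foo'
  4 -> 'bar'

Decoded: "world foo fast bar bar foo bar"


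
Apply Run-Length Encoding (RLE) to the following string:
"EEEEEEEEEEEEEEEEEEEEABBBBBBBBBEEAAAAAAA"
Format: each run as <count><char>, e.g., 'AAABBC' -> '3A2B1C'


Scanning runs left to right:
  i=0: run of 'E' x 20 -> '20E'
  i=20: run of 'A' x 1 -> '1A'
  i=21: run of 'B' x 9 -> '9B'
  i=30: run of 'E' x 2 -> '2E'
  i=32: run of 'A' x 7 -> '7A'

RLE = 20E1A9B2E7A


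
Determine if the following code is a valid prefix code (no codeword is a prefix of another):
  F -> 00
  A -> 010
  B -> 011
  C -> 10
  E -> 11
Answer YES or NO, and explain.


Checking each pair (does one codeword prefix another?):
  F='00' vs A='010': no prefix
  F='00' vs B='011': no prefix
  F='00' vs C='10': no prefix
  F='00' vs E='11': no prefix
  A='010' vs F='00': no prefix
  A='010' vs B='011': no prefix
  A='010' vs C='10': no prefix
  A='010' vs E='11': no prefix
  B='011' vs F='00': no prefix
  B='011' vs A='010': no prefix
  B='011' vs C='10': no prefix
  B='011' vs E='11': no prefix
  C='10' vs F='00': no prefix
  C='10' vs A='010': no prefix
  C='10' vs B='011': no prefix
  C='10' vs E='11': no prefix
  E='11' vs F='00': no prefix
  E='11' vs A='010': no prefix
  E='11' vs B='011': no prefix
  E='11' vs C='10': no prefix
No violation found over all pairs.

YES -- this is a valid prefix code. No codeword is a prefix of any other codeword.


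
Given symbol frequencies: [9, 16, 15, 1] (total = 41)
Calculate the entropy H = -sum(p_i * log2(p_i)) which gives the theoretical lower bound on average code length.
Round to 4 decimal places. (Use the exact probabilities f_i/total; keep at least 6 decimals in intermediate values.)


Per-symbol terms -p_i * log2(p_i) with p_i = f_i/41:
  p = 9/41 = 0.219512: log2(p) = -2.187627, -p*log2(p) = 0.480211
  p = 16/41 = 0.390244: log2(p) = -1.357552, -p*log2(p) = 0.529776
  p = 15/41 = 0.365854: log2(p) = -1.450661, -p*log2(p) = 0.530730
  p = 1/41 = 0.024390: log2(p) = -5.357552, -p*log2(p) = 0.130672
H = 0.480211 + 0.529776 + 0.530730 + 0.130672 = 1.671389

H = 1.6714 bits/symbol


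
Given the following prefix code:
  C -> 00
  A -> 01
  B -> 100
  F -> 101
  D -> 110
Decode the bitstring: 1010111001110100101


Decoding step by step:
Bits 101 -> F
Bits 01 -> A
Bits 110 -> D
Bits 01 -> A
Bits 110 -> D
Bits 100 -> B
Bits 101 -> F


Decoded message: FADADBF


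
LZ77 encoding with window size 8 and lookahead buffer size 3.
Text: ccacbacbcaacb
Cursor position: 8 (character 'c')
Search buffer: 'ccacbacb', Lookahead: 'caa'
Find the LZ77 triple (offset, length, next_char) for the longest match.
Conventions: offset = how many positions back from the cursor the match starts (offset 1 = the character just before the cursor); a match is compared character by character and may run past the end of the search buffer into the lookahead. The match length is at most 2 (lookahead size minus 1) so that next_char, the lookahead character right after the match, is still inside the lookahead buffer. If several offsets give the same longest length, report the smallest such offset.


Try each offset into the search buffer:
  offset=1 (pos 7, char 'b'): match length 0
  offset=2 (pos 6, char 'c'): match length 1
  offset=3 (pos 5, char 'a'): match length 0
  offset=4 (pos 4, char 'b'): match length 0
  offset=5 (pos 3, char 'c'): match length 1
  offset=6 (pos 2, char 'a'): match length 0
  offset=7 (pos 1, char 'c'): match length 2
  offset=8 (pos 0, char 'c'): match length 1
Longest match has length 2 at offset 7.
next_char = character at position 8 + 2 = 10 -> 'a'

Best match: offset=7, length=2 (matching 'ca' starting at position 1)
LZ77 triple: (7, 2, 'a')


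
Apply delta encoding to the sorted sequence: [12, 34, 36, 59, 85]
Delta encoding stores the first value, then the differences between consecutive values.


First value: 12
Deltas:
  34 - 12 = 22
  36 - 34 = 2
  59 - 36 = 23
  85 - 59 = 26


Delta encoded: [12, 22, 2, 23, 26]


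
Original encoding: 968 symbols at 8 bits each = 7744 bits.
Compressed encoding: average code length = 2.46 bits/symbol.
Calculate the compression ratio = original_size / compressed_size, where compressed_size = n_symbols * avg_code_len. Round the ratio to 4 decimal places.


original_size = n_symbols * orig_bits = 968 * 8 = 7744 bits
compressed_size = n_symbols * avg_code_len = 968 * 2.46 = 2381.28 bits
ratio = original_size / compressed_size = 7744 / 2381.28 = 3.252

Compression ratio = 3.252


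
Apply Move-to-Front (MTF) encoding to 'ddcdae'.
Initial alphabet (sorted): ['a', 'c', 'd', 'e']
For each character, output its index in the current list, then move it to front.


MTF encoding:
'd': index 2 in ['a', 'c', 'd', 'e'] -> ['d', 'a', 'c', 'e']
'd': index 0 in ['d', 'a', 'c', 'e'] -> ['d', 'a', 'c', 'e']
'c': index 2 in ['d', 'a', 'c', 'e'] -> ['c', 'd', 'a', 'e']
'd': index 1 in ['c', 'd', 'a', 'e'] -> ['d', 'c', 'a', 'e']
'a': index 2 in ['d', 'c', 'a', 'e'] -> ['a', 'd', 'c', 'e']
'e': index 3 in ['a', 'd', 'c', 'e'] -> ['e', 'a', 'd', 'c']


Output: [2, 0, 2, 1, 2, 3]


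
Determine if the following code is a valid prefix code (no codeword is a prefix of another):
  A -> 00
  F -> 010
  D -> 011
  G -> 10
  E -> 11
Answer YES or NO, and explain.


Checking each pair (does one codeword prefix another?):
  A='00' vs F='010': no prefix
  A='00' vs D='011': no prefix
  A='00' vs G='10': no prefix
  A='00' vs E='11': no prefix
  F='010' vs A='00': no prefix
  F='010' vs D='011': no prefix
  F='010' vs G='10': no prefix
  F='010' vs E='11': no prefix
  D='011' vs A='00': no prefix
  D='011' vs F='010': no prefix
  D='011' vs G='10': no prefix
  D='011' vs E='11': no prefix
  G='10' vs A='00': no prefix
  G='10' vs F='010': no prefix
  G='10' vs D='011': no prefix
  G='10' vs E='11': no prefix
  E='11' vs A='00': no prefix
  E='11' vs F='010': no prefix
  E='11' vs D='011': no prefix
  E='11' vs G='10': no prefix
No violation found over all pairs.

YES -- this is a valid prefix code. No codeword is a prefix of any other codeword.


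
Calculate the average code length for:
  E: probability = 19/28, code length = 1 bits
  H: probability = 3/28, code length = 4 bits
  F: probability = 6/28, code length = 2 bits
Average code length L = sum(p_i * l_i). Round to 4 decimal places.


Weighted contributions p_i * l_i:
  E: (19/28) * 1 = 19/28
  H: (3/28) * 4 = 12/28
  F: (6/28) * 2 = 12/28
Sum = (19 + 12 + 12)/28 = 43/28

L = 43/28 = 1.5357 bits/symbol


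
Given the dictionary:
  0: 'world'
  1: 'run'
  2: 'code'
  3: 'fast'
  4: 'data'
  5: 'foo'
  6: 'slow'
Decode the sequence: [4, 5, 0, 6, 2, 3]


Look up each index in the dictionary:
  4 -> 'data'
  5 -> 'foo'
  0 -> 'world'
  6 -> 'slow'
  2 -> 'code'
  3 -> 'fast'

Decoded: "data foo world slow code fast"


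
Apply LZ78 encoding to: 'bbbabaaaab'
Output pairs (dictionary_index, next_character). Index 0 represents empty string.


LZ78 encoding steps:
Dictionary: {0: ''}
Step 1: w='' (idx 0), next='b' -> output (0, 'b'), add 'b' as idx 1
Step 2: w='b' (idx 1), next='b' -> output (1, 'b'), add 'bb' as idx 2
Step 3: w='' (idx 0), next='a' -> output (0, 'a'), add 'a' as idx 3
Step 4: w='b' (idx 1), next='a' -> output (1, 'a'), add 'ba' as idx 4
Step 5: w='a' (idx 3), next='a' -> output (3, 'a'), add 'aa' as idx 5
Step 6: w='a' (idx 3), next='b' -> output (3, 'b'), add 'ab' as idx 6


Encoded: [(0, 'b'), (1, 'b'), (0, 'a'), (1, 'a'), (3, 'a'), (3, 'b')]


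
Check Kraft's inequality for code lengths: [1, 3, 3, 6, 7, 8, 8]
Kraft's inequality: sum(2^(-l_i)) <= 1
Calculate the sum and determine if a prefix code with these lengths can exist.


Sum = 2^(-1) + 2^(-3) + 2^(-3) + 2^(-6) + 2^(-7) + 2^(-8) + 2^(-8)
    = 0.5 + 0.125 + 0.125 + 0.015625 + 0.0078125 + 0.00390625 + 0.00390625
    = 200/256 = 0.78125
Since 0.78125 <= 1, Kraft's inequality IS satisfied.
A prefix code with these lengths CAN exist.

Kraft sum = 0.78125. Satisfied.


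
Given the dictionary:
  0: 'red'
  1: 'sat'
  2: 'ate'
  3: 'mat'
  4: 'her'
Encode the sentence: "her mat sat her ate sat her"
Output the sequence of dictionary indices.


Look up each word in the dictionary:
  'her' -> 4
  'mat' -> 3
  'sat' -> 1
  'her' -> 4
  'ate' -> 2
  'sat' -> 1
  'her' -> 4

Encoded: [4, 3, 1, 4, 2, 1, 4]


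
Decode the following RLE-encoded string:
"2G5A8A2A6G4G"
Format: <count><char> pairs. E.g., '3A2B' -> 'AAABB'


Expanding each <count><char> pair:
  2G -> 'GG'
  5A -> 'AAAAA'
  8A -> 'AAAAAAAA'
  2A -> 'AA'
  6G -> 'GGGGGG'
  4G -> 'GGGG'

Decoded = GGAAAAAAAAAAAAAAAGGGGGGGGGG


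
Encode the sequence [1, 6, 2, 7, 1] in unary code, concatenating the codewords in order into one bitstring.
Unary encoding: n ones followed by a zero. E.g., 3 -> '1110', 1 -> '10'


Encode each number as n ones followed by a terminating 0:
  1 -> 10 (2 bits)
  6 -> 1111110 (7 bits)
  2 -> 110 (3 bits)
  7 -> 11111110 (8 bits)
  1 -> 10 (2 bits)
Total length = 2 + 7 + 3 + 8 + 2 = 22 bits.

Unary([1, 6, 2, 7, 1]) = 1011111101101111111010 (22 bits)


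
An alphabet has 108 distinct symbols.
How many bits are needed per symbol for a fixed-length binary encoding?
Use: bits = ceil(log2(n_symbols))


log2(108) = 6.7549
Bracket: 2^6 = 64 < 108 <= 2^7 = 128
So ceil(log2(108)) = 7

bits = ceil(log2(108)) = ceil(6.7549) = 7 bits


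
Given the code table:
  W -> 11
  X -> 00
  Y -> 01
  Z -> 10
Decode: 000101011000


Decoding:
00 -> X
01 -> Y
01 -> Y
01 -> Y
10 -> Z
00 -> X


Result: XYYYZX


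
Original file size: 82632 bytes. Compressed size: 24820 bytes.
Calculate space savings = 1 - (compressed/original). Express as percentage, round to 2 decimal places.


ratio = compressed/original = 24820/82632 = 0.300368
savings = 1 - ratio = 1 - 0.300368 = 0.699632
as a percentage: 0.699632 * 100 = 69.96%

Space savings = 1 - 24820/82632 = 69.96%


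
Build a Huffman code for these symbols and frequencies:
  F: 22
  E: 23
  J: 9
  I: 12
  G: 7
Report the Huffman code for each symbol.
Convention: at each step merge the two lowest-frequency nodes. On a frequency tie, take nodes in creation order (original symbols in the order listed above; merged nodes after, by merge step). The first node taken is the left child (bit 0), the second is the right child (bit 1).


Huffman tree construction:
Step 1: Merge G(7) + J(9) = 16
Step 2: Merge I(12) + (G+J)(16) = 28
Step 3: Merge F(22) + E(23) = 45
Step 4: Merge (I+(G+J))(28) + (F+E)(45) = 73
Read each symbol's code off the tree from the root (left child = 0, right child = 1).

Codes:
  F: 10 (length 2)
  E: 11 (length 2)
  J: 011 (length 3)
  I: 00 (length 2)
  G: 010 (length 3)
Average code length: 162/73 = 2.2192 bits/symbol


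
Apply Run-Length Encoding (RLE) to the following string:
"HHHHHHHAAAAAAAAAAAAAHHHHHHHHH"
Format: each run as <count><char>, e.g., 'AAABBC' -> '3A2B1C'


Scanning runs left to right:
  i=0: run of 'H' x 7 -> '7H'
  i=7: run of 'A' x 13 -> '13A'
  i=20: run of 'H' x 9 -> '9H'

RLE = 7H13A9H


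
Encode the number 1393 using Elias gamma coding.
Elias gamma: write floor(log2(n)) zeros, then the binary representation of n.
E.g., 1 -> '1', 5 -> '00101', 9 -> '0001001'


num_bits = floor(log2(1393)) + 1 = 11
leading_zeros = num_bits - 1 = 10
binary(1393) = 10101110001

Elias gamma(1393) = '0000000000' + '10101110001' = 000000000010101110001 (21 bits)


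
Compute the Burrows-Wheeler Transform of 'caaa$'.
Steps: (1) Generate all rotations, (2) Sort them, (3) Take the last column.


Rotations (sorted):
  0: $caaa -> last char: a
  1: a$caa -> last char: a
  2: aa$ca -> last char: a
  3: aaa$c -> last char: c
  4: caaa$ -> last char: $


BWT = aaac$


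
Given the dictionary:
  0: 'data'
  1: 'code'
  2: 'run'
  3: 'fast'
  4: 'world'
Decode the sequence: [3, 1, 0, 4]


Look up each index in the dictionary:
  3 -> 'fast'
  1 -> 'code'
  0 -> 'data'
  4 -> 'world'

Decoded: "fast code data world"


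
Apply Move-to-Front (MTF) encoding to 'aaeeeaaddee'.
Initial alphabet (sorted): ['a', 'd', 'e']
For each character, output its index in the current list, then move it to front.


MTF encoding:
'a': index 0 in ['a', 'd', 'e'] -> ['a', 'd', 'e']
'a': index 0 in ['a', 'd', 'e'] -> ['a', 'd', 'e']
'e': index 2 in ['a', 'd', 'e'] -> ['e', 'a', 'd']
'e': index 0 in ['e', 'a', 'd'] -> ['e', 'a', 'd']
'e': index 0 in ['e', 'a', 'd'] -> ['e', 'a', 'd']
'a': index 1 in ['e', 'a', 'd'] -> ['a', 'e', 'd']
'a': index 0 in ['a', 'e', 'd'] -> ['a', 'e', 'd']
'd': index 2 in ['a', 'e', 'd'] -> ['d', 'a', 'e']
'd': index 0 in ['d', 'a', 'e'] -> ['d', 'a', 'e']
'e': index 2 in ['d', 'a', 'e'] -> ['e', 'd', 'a']
'e': index 0 in ['e', 'd', 'a'] -> ['e', 'd', 'a']


Output: [0, 0, 2, 0, 0, 1, 0, 2, 0, 2, 0]


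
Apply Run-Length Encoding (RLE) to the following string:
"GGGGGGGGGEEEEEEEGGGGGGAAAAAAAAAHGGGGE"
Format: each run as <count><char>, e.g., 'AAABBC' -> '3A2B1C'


Scanning runs left to right:
  i=0: run of 'G' x 9 -> '9G'
  i=9: run of 'E' x 7 -> '7E'
  i=16: run of 'G' x 6 -> '6G'
  i=22: run of 'A' x 9 -> '9A'
  i=31: run of 'H' x 1 -> '1H'
  i=32: run of 'G' x 4 -> '4G'
  i=36: run of 'E' x 1 -> '1E'

RLE = 9G7E6G9A1H4G1E


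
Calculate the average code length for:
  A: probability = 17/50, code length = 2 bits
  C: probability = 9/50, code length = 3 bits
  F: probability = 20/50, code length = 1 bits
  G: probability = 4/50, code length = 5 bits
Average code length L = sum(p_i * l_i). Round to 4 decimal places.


Weighted contributions p_i * l_i:
  A: (17/50) * 2 = 34/50
  C: (9/50) * 3 = 27/50
  F: (20/50) * 1 = 20/50
  G: (4/50) * 5 = 20/50
Sum = (34 + 27 + 20 + 20)/50 = 101/50

L = 101/50 = 2.0200 bits/symbol


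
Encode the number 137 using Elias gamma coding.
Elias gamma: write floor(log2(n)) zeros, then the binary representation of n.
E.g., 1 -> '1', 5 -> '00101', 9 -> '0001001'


num_bits = floor(log2(137)) + 1 = 8
leading_zeros = num_bits - 1 = 7
binary(137) = 10001001

Elias gamma(137) = '0000000' + '10001001' = 000000010001001 (15 bits)


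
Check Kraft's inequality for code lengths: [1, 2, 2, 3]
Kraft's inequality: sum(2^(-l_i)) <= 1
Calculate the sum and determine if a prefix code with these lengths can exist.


Sum = 2^(-1) + 2^(-2) + 2^(-2) + 2^(-3)
    = 0.5 + 0.25 + 0.25 + 0.125
    = 9/8 = 1.125
Since 1.125 > 1, Kraft's inequality is NOT satisfied.
A prefix code with these lengths CANNOT exist.

Kraft sum = 1.125. Not satisfied.


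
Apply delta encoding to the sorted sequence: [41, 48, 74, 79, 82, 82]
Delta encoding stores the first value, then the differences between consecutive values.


First value: 41
Deltas:
  48 - 41 = 7
  74 - 48 = 26
  79 - 74 = 5
  82 - 79 = 3
  82 - 82 = 0


Delta encoded: [41, 7, 26, 5, 3, 0]


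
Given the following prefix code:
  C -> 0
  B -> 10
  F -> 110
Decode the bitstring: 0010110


Decoding step by step:
Bits 0 -> C
Bits 0 -> C
Bits 10 -> B
Bits 110 -> F


Decoded message: CCBF


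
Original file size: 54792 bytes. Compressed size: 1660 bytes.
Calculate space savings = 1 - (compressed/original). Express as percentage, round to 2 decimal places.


ratio = compressed/original = 1660/54792 = 0.030296
savings = 1 - ratio = 1 - 0.030296 = 0.969704
as a percentage: 0.969704 * 100 = 96.97%

Space savings = 1 - 1660/54792 = 96.97%


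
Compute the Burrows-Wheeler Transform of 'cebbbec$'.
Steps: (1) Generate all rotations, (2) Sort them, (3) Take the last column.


Rotations (sorted):
  0: $cebbbec -> last char: c
  1: bbbec$ce -> last char: e
  2: bbec$ceb -> last char: b
  3: bec$cebb -> last char: b
  4: c$cebbbe -> last char: e
  5: cebbbec$ -> last char: $
  6: ebbbec$c -> last char: c
  7: ec$cebbb -> last char: b


BWT = cebbe$cb


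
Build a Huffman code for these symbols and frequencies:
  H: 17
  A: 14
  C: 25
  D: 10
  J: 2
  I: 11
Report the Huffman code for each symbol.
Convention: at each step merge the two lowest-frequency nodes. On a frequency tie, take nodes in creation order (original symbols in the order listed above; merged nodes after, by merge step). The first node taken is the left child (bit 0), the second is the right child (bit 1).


Huffman tree construction:
Step 1: Merge J(2) + D(10) = 12
Step 2: Merge I(11) + (J+D)(12) = 23
Step 3: Merge A(14) + H(17) = 31
Step 4: Merge (I+(J+D))(23) + C(25) = 48
Step 5: Merge (A+H)(31) + ((I+(J+D))+C)(48) = 79
Read each symbol's code off the tree from the root (left child = 0, right child = 1).

Codes:
  H: 01 (length 2)
  A: 00 (length 2)
  C: 11 (length 2)
  D: 1011 (length 4)
  J: 1010 (length 4)
  I: 100 (length 3)
Average code length: 193/79 = 2.4430 bits/symbol


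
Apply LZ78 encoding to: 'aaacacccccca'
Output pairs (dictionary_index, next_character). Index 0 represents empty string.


LZ78 encoding steps:
Dictionary: {0: ''}
Step 1: w='' (idx 0), next='a' -> output (0, 'a'), add 'a' as idx 1
Step 2: w='a' (idx 1), next='a' -> output (1, 'a'), add 'aa' as idx 2
Step 3: w='' (idx 0), next='c' -> output (0, 'c'), add 'c' as idx 3
Step 4: w='a' (idx 1), next='c' -> output (1, 'c'), add 'ac' as idx 4
Step 5: w='c' (idx 3), next='c' -> output (3, 'c'), add 'cc' as idx 5
Step 6: w='cc' (idx 5), next='c' -> output (5, 'c'), add 'ccc' as idx 6
Step 7: w='a' (idx 1), end of input -> output (1, '')


Encoded: [(0, 'a'), (1, 'a'), (0, 'c'), (1, 'c'), (3, 'c'), (5, 'c'), (1, '')]


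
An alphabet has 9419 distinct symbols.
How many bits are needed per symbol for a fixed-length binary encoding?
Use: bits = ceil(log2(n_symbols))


log2(9419) = 13.2014
Bracket: 2^13 = 8192 < 9419 <= 2^14 = 16384
So ceil(log2(9419)) = 14

bits = ceil(log2(9419)) = ceil(13.2014) = 14 bits


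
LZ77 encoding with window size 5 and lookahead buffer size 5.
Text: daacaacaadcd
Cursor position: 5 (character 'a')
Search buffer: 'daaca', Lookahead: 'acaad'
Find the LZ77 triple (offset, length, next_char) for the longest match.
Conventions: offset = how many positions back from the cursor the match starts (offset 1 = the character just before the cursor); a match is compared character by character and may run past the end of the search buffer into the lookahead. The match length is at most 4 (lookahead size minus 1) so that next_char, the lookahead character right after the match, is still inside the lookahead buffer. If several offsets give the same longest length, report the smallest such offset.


Try each offset into the search buffer:
  offset=1 (pos 4, char 'a'): match length 1
  offset=2 (pos 3, char 'c'): match length 0
  offset=3 (pos 2, char 'a'): match length 4
  offset=4 (pos 1, char 'a'): match length 1
  offset=5 (pos 0, char 'd'): match length 0
Longest match has length 4 at offset 3.
next_char = character at position 5 + 4 = 9 -> 'd'

Best match: offset=3, length=4 (matching 'acaa' starting at position 2)
LZ77 triple: (3, 4, 'd')


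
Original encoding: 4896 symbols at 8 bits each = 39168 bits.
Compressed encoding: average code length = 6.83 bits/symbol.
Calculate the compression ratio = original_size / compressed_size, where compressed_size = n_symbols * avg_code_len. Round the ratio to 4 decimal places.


original_size = n_symbols * orig_bits = 4896 * 8 = 39168 bits
compressed_size = n_symbols * avg_code_len = 4896 * 6.83 = 33439.68 bits
ratio = original_size / compressed_size = 39168 / 33439.68 = 1.1713

Compression ratio = 1.1713


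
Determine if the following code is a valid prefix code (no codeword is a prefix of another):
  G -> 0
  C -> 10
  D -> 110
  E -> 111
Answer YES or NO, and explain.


Checking each pair (does one codeword prefix another?):
  G='0' vs C='10': no prefix
  G='0' vs D='110': no prefix
  G='0' vs E='111': no prefix
  C='10' vs G='0': no prefix
  C='10' vs D='110': no prefix
  C='10' vs E='111': no prefix
  D='110' vs G='0': no prefix
  D='110' vs C='10': no prefix
  D='110' vs E='111': no prefix
  E='111' vs G='0': no prefix
  E='111' vs C='10': no prefix
  E='111' vs D='110': no prefix
No violation found over all pairs.

YES -- this is a valid prefix code. No codeword is a prefix of any other codeword.


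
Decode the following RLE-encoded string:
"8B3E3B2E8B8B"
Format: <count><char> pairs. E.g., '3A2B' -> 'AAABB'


Expanding each <count><char> pair:
  8B -> 'BBBBBBBB'
  3E -> 'EEE'
  3B -> 'BBB'
  2E -> 'EE'
  8B -> 'BBBBBBBB'
  8B -> 'BBBBBBBB'

Decoded = BBBBBBBBEEEBBBEEBBBBBBBBBBBBBBBB


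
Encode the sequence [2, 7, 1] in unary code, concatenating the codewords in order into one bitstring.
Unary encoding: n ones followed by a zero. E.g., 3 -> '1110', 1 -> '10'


Encode each number as n ones followed by a terminating 0:
  2 -> 110 (3 bits)
  7 -> 11111110 (8 bits)
  1 -> 10 (2 bits)
Total length = 3 + 8 + 2 = 13 bits.

Unary([2, 7, 1]) = 1101111111010 (13 bits)


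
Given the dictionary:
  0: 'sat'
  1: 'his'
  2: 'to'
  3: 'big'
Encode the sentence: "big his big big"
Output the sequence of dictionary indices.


Look up each word in the dictionary:
  'big' -> 3
  'his' -> 1
  'big' -> 3
  'big' -> 3

Encoded: [3, 1, 3, 3]


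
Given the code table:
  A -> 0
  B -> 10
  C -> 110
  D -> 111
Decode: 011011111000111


Decoding:
0 -> A
110 -> C
111 -> D
110 -> C
0 -> A
0 -> A
111 -> D


Result: ACDCAAD


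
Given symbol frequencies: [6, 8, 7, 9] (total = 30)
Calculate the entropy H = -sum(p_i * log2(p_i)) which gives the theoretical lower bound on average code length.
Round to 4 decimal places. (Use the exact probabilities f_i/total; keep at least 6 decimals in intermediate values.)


Per-symbol terms -p_i * log2(p_i) with p_i = f_i/30:
  p = 6/30 = 0.200000: log2(p) = -2.321928, -p*log2(p) = 0.464386
  p = 8/30 = 0.266667: log2(p) = -1.906891, -p*log2(p) = 0.508504
  p = 7/30 = 0.233333: log2(p) = -2.099536, -p*log2(p) = 0.489892
  p = 9/30 = 0.300000: log2(p) = -1.736966, -p*log2(p) = 0.521090
H = 0.464386 + 0.508504 + 0.489892 + 0.521090 = 1.983872

H = 1.9839 bits/symbol


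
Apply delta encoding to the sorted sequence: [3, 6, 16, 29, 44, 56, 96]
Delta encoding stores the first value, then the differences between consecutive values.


First value: 3
Deltas:
  6 - 3 = 3
  16 - 6 = 10
  29 - 16 = 13
  44 - 29 = 15
  56 - 44 = 12
  96 - 56 = 40


Delta encoded: [3, 3, 10, 13, 15, 12, 40]


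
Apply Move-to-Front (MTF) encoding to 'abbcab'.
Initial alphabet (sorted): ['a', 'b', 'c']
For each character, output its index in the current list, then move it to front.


MTF encoding:
'a': index 0 in ['a', 'b', 'c'] -> ['a', 'b', 'c']
'b': index 1 in ['a', 'b', 'c'] -> ['b', 'a', 'c']
'b': index 0 in ['b', 'a', 'c'] -> ['b', 'a', 'c']
'c': index 2 in ['b', 'a', 'c'] -> ['c', 'b', 'a']
'a': index 2 in ['c', 'b', 'a'] -> ['a', 'c', 'b']
'b': index 2 in ['a', 'c', 'b'] -> ['b', 'a', 'c']


Output: [0, 1, 0, 2, 2, 2]


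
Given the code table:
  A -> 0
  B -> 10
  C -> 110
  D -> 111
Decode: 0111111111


Decoding:
0 -> A
111 -> D
111 -> D
111 -> D


Result: ADDD


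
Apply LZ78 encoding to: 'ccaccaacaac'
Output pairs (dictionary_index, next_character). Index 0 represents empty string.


LZ78 encoding steps:
Dictionary: {0: ''}
Step 1: w='' (idx 0), next='c' -> output (0, 'c'), add 'c' as idx 1
Step 2: w='c' (idx 1), next='a' -> output (1, 'a'), add 'ca' as idx 2
Step 3: w='c' (idx 1), next='c' -> output (1, 'c'), add 'cc' as idx 3
Step 4: w='' (idx 0), next='a' -> output (0, 'a'), add 'a' as idx 4
Step 5: w='a' (idx 4), next='c' -> output (4, 'c'), add 'ac' as idx 5
Step 6: w='a' (idx 4), next='a' -> output (4, 'a'), add 'aa' as idx 6
Step 7: w='c' (idx 1), end of input -> output (1, '')


Encoded: [(0, 'c'), (1, 'a'), (1, 'c'), (0, 'a'), (4, 'c'), (4, 'a'), (1, '')]


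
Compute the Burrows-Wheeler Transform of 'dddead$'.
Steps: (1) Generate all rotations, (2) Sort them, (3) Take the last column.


Rotations (sorted):
  0: $dddead -> last char: d
  1: ad$ddde -> last char: e
  2: d$dddea -> last char: a
  3: dddead$ -> last char: $
  4: ddead$d -> last char: d
  5: dead$dd -> last char: d
  6: ead$ddd -> last char: d


BWT = dea$ddd


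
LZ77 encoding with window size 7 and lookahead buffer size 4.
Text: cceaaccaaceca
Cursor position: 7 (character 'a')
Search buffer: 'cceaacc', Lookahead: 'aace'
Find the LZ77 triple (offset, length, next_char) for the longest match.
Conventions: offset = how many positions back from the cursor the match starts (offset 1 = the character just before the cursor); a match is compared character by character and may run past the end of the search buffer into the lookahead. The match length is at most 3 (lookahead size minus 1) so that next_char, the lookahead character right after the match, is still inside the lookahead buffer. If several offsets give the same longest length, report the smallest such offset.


Try each offset into the search buffer:
  offset=1 (pos 6, char 'c'): match length 0
  offset=2 (pos 5, char 'c'): match length 0
  offset=3 (pos 4, char 'a'): match length 1
  offset=4 (pos 3, char 'a'): match length 3
  offset=5 (pos 2, char 'e'): match length 0
  offset=6 (pos 1, char 'c'): match length 0
  offset=7 (pos 0, char 'c'): match length 0
Longest match has length 3 at offset 4.
next_char = character at position 7 + 3 = 10 -> 'e'

Best match: offset=4, length=3 (matching 'aac' starting at position 3)
LZ77 triple: (4, 3, 'e')


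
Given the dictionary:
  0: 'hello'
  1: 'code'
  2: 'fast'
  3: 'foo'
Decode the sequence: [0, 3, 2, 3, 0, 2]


Look up each index in the dictionary:
  0 -> 'hello'
  3 -> 'foo'
  2 -> 'fast'
  3 -> 'foo'
  0 -> 'hello'
  2 -> 'fast'

Decoded: "hello foo fast foo hello fast"


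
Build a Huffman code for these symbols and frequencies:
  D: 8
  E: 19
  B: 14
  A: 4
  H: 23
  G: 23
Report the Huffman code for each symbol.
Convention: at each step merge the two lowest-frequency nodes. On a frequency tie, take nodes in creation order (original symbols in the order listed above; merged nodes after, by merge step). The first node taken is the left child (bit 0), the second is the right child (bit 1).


Huffman tree construction:
Step 1: Merge A(4) + D(8) = 12
Step 2: Merge (A+D)(12) + B(14) = 26
Step 3: Merge E(19) + H(23) = 42
Step 4: Merge G(23) + ((A+D)+B)(26) = 49
Step 5: Merge (E+H)(42) + (G+((A+D)+B))(49) = 91
Read each symbol's code off the tree from the root (left child = 0, right child = 1).

Codes:
  D: 1101 (length 4)
  E: 00 (length 2)
  B: 111 (length 3)
  A: 1100 (length 4)
  H: 01 (length 2)
  G: 10 (length 2)
Average code length: 220/91 = 2.4176 bits/symbol


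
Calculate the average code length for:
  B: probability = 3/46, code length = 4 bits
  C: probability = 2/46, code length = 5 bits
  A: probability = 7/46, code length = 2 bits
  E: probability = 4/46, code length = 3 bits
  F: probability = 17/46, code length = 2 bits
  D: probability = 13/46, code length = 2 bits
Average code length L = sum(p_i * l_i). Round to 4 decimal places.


Weighted contributions p_i * l_i:
  B: (3/46) * 4 = 12/46
  C: (2/46) * 5 = 10/46
  A: (7/46) * 2 = 14/46
  E: (4/46) * 3 = 12/46
  F: (17/46) * 2 = 34/46
  D: (13/46) * 2 = 26/46
Sum = (12 + 10 + 14 + 12 + 34 + 26)/46 = 108/46

L = 108/46 = 2.3478 bits/symbol


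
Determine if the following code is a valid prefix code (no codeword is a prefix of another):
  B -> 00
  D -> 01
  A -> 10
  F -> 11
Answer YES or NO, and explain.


Checking each pair (does one codeword prefix another?):
  B='00' vs D='01': no prefix
  B='00' vs A='10': no prefix
  B='00' vs F='11': no prefix
  D='01' vs B='00': no prefix
  D='01' vs A='10': no prefix
  D='01' vs F='11': no prefix
  A='10' vs B='00': no prefix
  A='10' vs D='01': no prefix
  A='10' vs F='11': no prefix
  F='11' vs B='00': no prefix
  F='11' vs D='01': no prefix
  F='11' vs A='10': no prefix
No violation found over all pairs.

YES -- this is a valid prefix code. No codeword is a prefix of any other codeword.


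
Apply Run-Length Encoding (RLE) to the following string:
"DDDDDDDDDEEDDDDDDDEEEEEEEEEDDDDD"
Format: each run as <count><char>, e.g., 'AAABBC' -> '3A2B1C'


Scanning runs left to right:
  i=0: run of 'D' x 9 -> '9D'
  i=9: run of 'E' x 2 -> '2E'
  i=11: run of 'D' x 7 -> '7D'
  i=18: run of 'E' x 9 -> '9E'
  i=27: run of 'D' x 5 -> '5D'

RLE = 9D2E7D9E5D


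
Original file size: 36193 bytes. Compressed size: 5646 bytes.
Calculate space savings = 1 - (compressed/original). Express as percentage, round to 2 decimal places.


ratio = compressed/original = 5646/36193 = 0.155997
savings = 1 - ratio = 1 - 0.155997 = 0.844003
as a percentage: 0.844003 * 100 = 84.4%

Space savings = 1 - 5646/36193 = 84.4%


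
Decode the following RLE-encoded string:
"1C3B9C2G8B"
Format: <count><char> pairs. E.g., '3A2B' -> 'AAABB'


Expanding each <count><char> pair:
  1C -> 'C'
  3B -> 'BBB'
  9C -> 'CCCCCCCCC'
  2G -> 'GG'
  8B -> 'BBBBBBBB'

Decoded = CBBBCCCCCCCCCGGBBBBBBBB


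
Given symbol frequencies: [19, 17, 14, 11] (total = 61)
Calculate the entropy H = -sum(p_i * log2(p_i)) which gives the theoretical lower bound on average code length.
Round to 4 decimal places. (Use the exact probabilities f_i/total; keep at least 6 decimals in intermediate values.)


Per-symbol terms -p_i * log2(p_i) with p_i = f_i/61:
  p = 19/61 = 0.311475: log2(p) = -1.682810, -p*log2(p) = 0.524154
  p = 17/61 = 0.278689: log2(p) = -1.843274, -p*log2(p) = 0.513699
  p = 14/61 = 0.229508: log2(p) = -2.123382, -p*log2(p) = 0.487334
  p = 11/61 = 0.180328: log2(p) = -2.471306, -p*log2(p) = 0.445645
H = 0.524154 + 0.513699 + 0.487334 + 0.445645 = 1.970832

H = 1.9708 bits/symbol


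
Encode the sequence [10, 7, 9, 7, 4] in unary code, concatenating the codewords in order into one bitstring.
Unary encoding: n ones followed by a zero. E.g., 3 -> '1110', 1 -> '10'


Encode each number as n ones followed by a terminating 0:
  10 -> 11111111110 (11 bits)
  7 -> 11111110 (8 bits)
  9 -> 1111111110 (10 bits)
  7 -> 11111110 (8 bits)
  4 -> 11110 (5 bits)
Total length = 11 + 8 + 10 + 8 + 5 = 42 bits.

Unary([10, 7, 9, 7, 4]) = 111111111101111111011111111101111111011110 (42 bits)


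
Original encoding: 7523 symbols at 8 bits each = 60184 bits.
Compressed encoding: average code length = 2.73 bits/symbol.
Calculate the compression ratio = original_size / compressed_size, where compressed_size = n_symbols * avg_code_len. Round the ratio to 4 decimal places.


original_size = n_symbols * orig_bits = 7523 * 8 = 60184 bits
compressed_size = n_symbols * avg_code_len = 7523 * 2.73 = 20537.79 bits
ratio = original_size / compressed_size = 60184 / 20537.79 = 2.9304

Compression ratio = 2.9304


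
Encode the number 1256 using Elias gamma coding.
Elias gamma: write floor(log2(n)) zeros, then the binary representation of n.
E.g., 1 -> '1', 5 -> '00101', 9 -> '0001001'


num_bits = floor(log2(1256)) + 1 = 11
leading_zeros = num_bits - 1 = 10
binary(1256) = 10011101000

Elias gamma(1256) = '0000000000' + '10011101000' = 000000000010011101000 (21 bits)


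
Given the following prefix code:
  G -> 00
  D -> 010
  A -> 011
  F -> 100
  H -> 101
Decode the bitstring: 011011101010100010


Decoding step by step:
Bits 011 -> A
Bits 011 -> A
Bits 101 -> H
Bits 010 -> D
Bits 100 -> F
Bits 010 -> D


Decoded message: AAHDFD


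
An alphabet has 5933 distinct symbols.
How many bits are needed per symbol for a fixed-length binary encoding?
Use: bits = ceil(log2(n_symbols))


log2(5933) = 12.5345
Bracket: 2^12 = 4096 < 5933 <= 2^13 = 8192
So ceil(log2(5933)) = 13

bits = ceil(log2(5933)) = ceil(12.5345) = 13 bits


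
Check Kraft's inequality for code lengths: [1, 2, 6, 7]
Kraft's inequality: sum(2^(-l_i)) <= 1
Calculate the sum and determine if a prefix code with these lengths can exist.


Sum = 2^(-1) + 2^(-2) + 2^(-6) + 2^(-7)
    = 0.5 + 0.25 + 0.015625 + 0.0078125
    = 99/128 = 0.7734375
Since 0.7734375 <= 1, Kraft's inequality IS satisfied.
A prefix code with these lengths CAN exist.

Kraft sum = 0.7734375. Satisfied.
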